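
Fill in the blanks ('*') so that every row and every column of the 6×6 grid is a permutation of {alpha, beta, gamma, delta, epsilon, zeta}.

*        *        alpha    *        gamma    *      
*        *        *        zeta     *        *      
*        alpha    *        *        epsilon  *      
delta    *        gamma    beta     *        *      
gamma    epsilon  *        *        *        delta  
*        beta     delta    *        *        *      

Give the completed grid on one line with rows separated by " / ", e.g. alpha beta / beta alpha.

beta delta alpha epsilon gamma zeta / alpha gamma epsilon zeta delta beta / zeta alpha beta delta epsilon gamma / delta zeta gamma beta alpha epsilon / gamma epsilon zeta alpha beta delta / epsilon beta delta gamma zeta alpha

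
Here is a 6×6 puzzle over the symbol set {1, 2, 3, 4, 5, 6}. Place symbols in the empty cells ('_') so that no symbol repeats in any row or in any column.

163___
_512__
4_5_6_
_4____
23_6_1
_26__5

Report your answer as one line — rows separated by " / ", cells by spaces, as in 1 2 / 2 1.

1 6 3 5 2 4 / 6 5 1 2 4 3 / 4 1 5 3 6 2 / 5 4 2 1 3 6 / 2 3 4 6 5 1 / 3 2 6 4 1 5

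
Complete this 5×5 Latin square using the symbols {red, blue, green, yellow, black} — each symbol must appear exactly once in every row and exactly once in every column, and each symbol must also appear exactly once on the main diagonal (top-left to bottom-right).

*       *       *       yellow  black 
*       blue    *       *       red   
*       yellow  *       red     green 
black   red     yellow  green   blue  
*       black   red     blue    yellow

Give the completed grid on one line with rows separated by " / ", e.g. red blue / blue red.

red green blue yellow black / yellow blue green black red / blue yellow black red green / black red yellow green blue / green black red blue yellow

(r1,c1) = red
(r1,c2) = green
(r1,c3) = blue
(r2,c4) = black
(r3,c1) = blue
(r3,c3) = black
(r5,c1) = green
(r2,c1) = yellow
(r2,c3) = green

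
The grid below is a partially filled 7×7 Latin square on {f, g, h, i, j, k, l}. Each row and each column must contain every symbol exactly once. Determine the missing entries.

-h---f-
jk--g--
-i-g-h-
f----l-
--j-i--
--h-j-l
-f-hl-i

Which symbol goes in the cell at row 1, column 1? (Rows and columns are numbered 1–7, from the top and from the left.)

l

At row 1, column 5: row 1 has {f,h}; column 5 has {g,i,j,l}; that leaves k.
At row 2, column 6: row 2 has {g,j,k}; column 6 has {f,h,l}; that leaves i.
At row 3, column 5: row 3 has {g,h,i}; column 5 has {g,i,j,k,l}; that leaves f.
At row 4, column 5: row 4 has {f,l}; column 5 has {f,g,i,j,k,l}; that leaves h.
At row 6, column 2: row 6 has {h,j,l}; column 2 has {f,h,i,k}; that leaves g.
At row 6, column 6: row 6 has {g,h,j,l}; column 6 has {f,h,i,l}; that leaves k.
At row 4, column 2: row 4 has {f,h,l}; column 2 has {f,g,h,i,k}; that leaves j.
At row 5, column 2: row 5 has {i,j}; column 2 has {f,g,h,i,j,k}; that leaves l.
At row 5, column 6: row 5 has {i,j,l}; column 6 has {f,h,i,k,l}; that leaves g.
At row 6, column 1: row 6 has {g,h,j,k,l}; column 1 has {f,j}; that leaves i.
At row 6, column 4: row 6 has {g,h,i,j,k,l}; column 4 has {g,h}; that leaves f.
At row 7, column 6: row 7 has {f,h,i,l}; column 6 has {f,g,h,i,k,l}; that leaves j.
At row 2, column 4: row 2 has {g,i,j,k}; column 4 has {f,g,h}; that leaves l.
At row 5, column 4: row 5 has {g,i,j,l}; column 4 has {f,g,h,l}; that leaves k.
At row 2, column 3: row 2 has {g,i,j,k,l}; column 3 has {h,j}; that leaves f.
At row 2, column 7: row 2 has {f,g,i,j,k,l}; column 7 has {i,l}; that leaves h.
At row 4, column 4: row 4 has {f,h,j,l}; column 4 has {f,g,h,k,l}; that leaves i.
At row 5, column 1: row 5 has {g,i,j,k,l}; column 1 has {f,i,j}; that leaves h.
At row 5, column 7: row 5 has {g,h,i,j,k,l}; column 7 has {h,i,l}; that leaves f.
At row 1, column 4: row 1 has {f,h,k}; column 4 has {f,g,h,i,k,l}; that leaves j.
At row 1, column 7: row 1 has {f,h,j,k}; column 7 has {f,h,i,l}; that leaves g.
At row 4, column 7: row 4 has {f,h,i,j,l}; column 7 has {f,g,h,i,l}; that leaves k.
At row 1, column 1: row 1 has {f,g,h,j,k}; column 1 has {f,h,i,j}; that leaves l.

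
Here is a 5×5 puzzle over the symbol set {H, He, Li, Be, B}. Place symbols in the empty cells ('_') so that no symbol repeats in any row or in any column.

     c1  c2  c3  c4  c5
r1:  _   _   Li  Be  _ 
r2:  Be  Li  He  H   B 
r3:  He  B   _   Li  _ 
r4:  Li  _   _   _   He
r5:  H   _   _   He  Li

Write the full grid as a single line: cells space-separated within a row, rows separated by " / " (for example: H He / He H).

B He Li Be H / Be Li He H B / He B H Li Be / Li H Be B He / H Be B He Li

(r1,c1): row 1 has {Li,Be}; column 1 has {H,He,Li,Be}, so it must be B.
(r1,c5): row 1 has {Li,Be,B}; column 5 has {He,Li,B}, so it must be H.
(r3,c5): row 3 has {He,Li,B}; column 5 has {H,He,Li,B}, so it must be Be.
(r4,c4): row 4 has {He,Li}; column 4 has {H,He,Li,Be}, so it must be B.
(r5,c2): row 5 has {H,He,Li}; column 2 has {Li,B}, so it must be Be.
(r5,c3): row 5 has {H,He,Li,Be}; column 3 has {He,Li}, so it must be B.
(r1,c2): row 1 has {H,Li,Be,B}; column 2 has {Li,Be,B}, so it must be He.
(r3,c3): row 3 has {He,Li,Be,B}; column 3 has {He,Li,B}, so it must be H.
(r4,c2): row 4 has {He,Li,B}; column 2 has {He,Li,Be,B}, so it must be H.
(r4,c3): row 4 has {H,He,Li,B}; column 3 has {H,He,Li,B}, so it must be Be.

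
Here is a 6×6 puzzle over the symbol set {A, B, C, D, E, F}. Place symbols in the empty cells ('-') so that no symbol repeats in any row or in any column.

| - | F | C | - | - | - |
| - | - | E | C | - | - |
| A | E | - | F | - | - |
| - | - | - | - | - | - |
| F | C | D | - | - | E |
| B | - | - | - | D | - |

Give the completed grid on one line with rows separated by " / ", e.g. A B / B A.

(r2,c1) = D
(r3,c3) = B
(r3,c5) = C
(r3,c6) = D
(r6,c2) = A
(r6,c3) = F
(r6,c4) = E
(r6,c6) = C
(r1,c1) = E
(r2,c2) = B
(r4,c1) = C
(r4,c2) = D
(r4,c3) = A
(r4,c4) = B
(r4,c6) = F
(r5,c4) = A
(r5,c5) = B
(r1,c4) = D
(r1,c5) = A
(r1,c6) = B
(r2,c5) = F
(r2,c6) = A
(r4,c5) = E

E F C D A B / D B E C F A / A E B F C D / C D A B E F / F C D A B E / B A F E D C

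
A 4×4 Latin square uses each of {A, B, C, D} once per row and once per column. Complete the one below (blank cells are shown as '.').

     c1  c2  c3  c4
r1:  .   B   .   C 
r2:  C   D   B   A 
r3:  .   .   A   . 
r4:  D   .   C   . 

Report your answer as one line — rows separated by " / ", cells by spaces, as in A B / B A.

A B D C / C D B A / B C A D / D A C B

(r1,c1): row 1 has {B,C}; column 1 has {C,D}, so it must be A.
(r1,c3): row 1 has {A,B,C}; column 3 has {A,B,C}, so it must be D.
(r3,c1): row 3 has {A}; column 1 has {A,C,D}, so it must be B.
(r3,c2): row 3 has {A,B}; column 2 has {B,D}, so it must be C.
(r3,c4): row 3 has {A,B,C}; column 4 has {A,C}, so it must be D.
(r4,c2): row 4 has {C,D}; column 2 has {B,C,D}, so it must be A.
(r4,c4): row 4 has {A,C,D}; column 4 has {A,C,D}, so it must be B.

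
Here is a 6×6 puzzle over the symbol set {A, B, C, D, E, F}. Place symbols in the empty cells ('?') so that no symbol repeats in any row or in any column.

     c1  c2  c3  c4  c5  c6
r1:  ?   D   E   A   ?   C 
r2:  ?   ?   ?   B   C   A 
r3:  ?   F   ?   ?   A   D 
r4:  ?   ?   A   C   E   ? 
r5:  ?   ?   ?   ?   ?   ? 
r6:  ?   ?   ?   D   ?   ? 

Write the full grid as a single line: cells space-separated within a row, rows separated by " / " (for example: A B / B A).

B D E A F C / F E D B C A / C F B E A D / D B A C E F / E A C F D B / A C F D B E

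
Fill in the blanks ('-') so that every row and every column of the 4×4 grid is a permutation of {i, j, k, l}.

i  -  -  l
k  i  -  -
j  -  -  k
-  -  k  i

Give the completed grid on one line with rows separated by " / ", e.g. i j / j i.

(r1,c3) = j
(r2,c3) = l
(r2,c4) = j
(r3,c2) = l
(r3,c3) = i
(r4,c1) = l
(r4,c2) = j
(r1,c2) = k

i k j l / k i l j / j l i k / l j k i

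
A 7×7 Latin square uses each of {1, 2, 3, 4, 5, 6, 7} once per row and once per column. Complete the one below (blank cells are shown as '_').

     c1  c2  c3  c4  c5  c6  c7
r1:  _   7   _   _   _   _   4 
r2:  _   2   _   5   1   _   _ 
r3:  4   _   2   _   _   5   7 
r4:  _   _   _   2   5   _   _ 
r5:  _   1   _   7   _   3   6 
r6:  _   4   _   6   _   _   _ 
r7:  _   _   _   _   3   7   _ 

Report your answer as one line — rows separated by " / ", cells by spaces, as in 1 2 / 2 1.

5 7 6 3 2 1 4 / 7 2 4 5 1 6 3 / 4 3 2 1 6 5 7 / 3 6 7 2 5 4 1 / 2 1 5 7 4 3 6 / 1 4 3 6 7 2 5 / 6 5 1 4 3 7 2

Cell (r2,c7): row 2 has {1,2,5}; column 7 has {4,6,7} → 3.
Cell (r3,c5): row 3 has {2,4,5,7}; column 5 has {1,3,5} → 6.
Cell (r4,c7): row 4 has {2,5}; column 7 has {3,4,6,7} → 1.
Cell (r1,c5): row 1 has {4,7}; column 5 has {1,3,5,6} → 2.
Cell (r3,c2): row 3 has {2,4,5,6,7}; column 2 has {1,2,4,7} → 3.
Cell (r3,c4): row 3 has {2,3,4,5,6,7}; column 4 has {2,5,6,7} → 1.
Cell (r4,c2): row 4 has {1,2,5}; column 2 has {1,2,3,4,7} → 6.
Cell (r4,c6): row 4 has {1,2,5,6}; column 6 has {3,5,7} → 4.
Cell (r5,c5): row 5 has {1,3,6,7}; column 5 has {1,2,3,5,6} → 4.
Cell (r6,c5): row 6 has {4,6}; column 5 has {1,2,3,4,5,6} → 7.
Cell (r7,c2): row 7 has {3,7}; column 2 has {1,2,3,4,6,7} → 5.
Cell (r7,c4): row 7 has {3,5,7}; column 4 has {1,2,5,6,7} → 4.
Cell (r7,c7): row 7 has {3,4,5,7}; column 7 has {1,3,4,6,7} → 2.
Cell (r1,c4): row 1 has {2,4,7}; column 4 has {1,2,4,5,6,7} → 3.
Cell (r2,c6): row 2 has {1,2,3,5}; column 6 has {3,4,5,7} → 6.
Cell (r5,c3): row 5 has {1,3,4,6,7}; column 3 has {2} → 5.
Cell (r6,c7): row 6 has {4,6,7}; column 7 has {1,2,3,4,6,7} → 5.
Cell (r1,c6): row 1 has {2,3,4,7}; column 6 has {3,4,5,6,7} → 1.
Cell (r2,c1): row 2 has {1,2,3,5,6}; column 1 has {4} → 7.
Cell (r2,c3): row 2 has {1,2,3,5,6,7}; column 3 has {2,5} → 4.
Cell (r4,c1): row 4 has {1,2,4,5,6}; column 1 has {4,7} → 3.
Cell (r4,c3): row 4 has {1,2,3,4,5,6}; column 3 has {2,4,5} → 7.
Cell (r5,c1): row 5 has {1,3,4,5,6,7}; column 1 has {3,4,7} → 2.
Cell (r6,c1): row 6 has {4,5,6,7}; column 1 has {2,3,4,7} → 1.
Cell (r6,c3): row 6 has {1,4,5,6,7}; column 3 has {2,4,5,7} → 3.
Cell (r6,c6): row 6 has {1,3,4,5,6,7}; column 6 has {1,3,4,5,6,7} → 2.
Cell (r7,c1): row 7 has {2,3,4,5,7}; column 1 has {1,2,3,4,7} → 6.
Cell (r7,c3): row 7 has {2,3,4,5,6,7}; column 3 has {2,3,4,5,7} → 1.
Cell (r1,c1): row 1 has {1,2,3,4,7}; column 1 has {1,2,3,4,6,7} → 5.
Cell (r1,c3): row 1 has {1,2,3,4,5,7}; column 3 has {1,2,3,4,5,7} → 6.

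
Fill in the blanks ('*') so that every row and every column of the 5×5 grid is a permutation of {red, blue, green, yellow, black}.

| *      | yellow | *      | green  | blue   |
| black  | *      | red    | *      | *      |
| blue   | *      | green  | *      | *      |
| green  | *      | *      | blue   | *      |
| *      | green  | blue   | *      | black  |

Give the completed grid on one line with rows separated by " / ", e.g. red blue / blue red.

At row 1, column 1: row 1 has {blue,green,yellow}; column 1 has {blue,green,black}; that leaves red.
At row 1, column 3: row 1 has {red,blue,green,yellow}; column 3 has {red,blue,green}; that leaves black.
At row 2, column 2: row 2 has {red,black}; column 2 has {green,yellow}; that leaves blue.
At row 2, column 4: row 2 has {red,blue,black}; column 4 has {blue,green}; that leaves yellow.
At row 2, column 5: row 2 has {red,blue,yellow,black}; column 5 has {blue,black}; that leaves green.
At row 4, column 3: row 4 has {blue,green}; column 3 has {red,blue,green,black}; that leaves yellow.
At row 4, column 5: row 4 has {blue,green,yellow}; column 5 has {blue,green,black}; that leaves red.
At row 5, column 1: row 5 has {blue,green,black}; column 1 has {red,blue,green,black}; that leaves yellow.
At row 5, column 4: row 5 has {blue,green,yellow,black}; column 4 has {blue,green,yellow}; that leaves red.
At row 3, column 4: row 3 has {blue,green}; column 4 has {red,blue,green,yellow}; that leaves black.
At row 3, column 5: row 3 has {blue,green,black}; column 5 has {red,blue,green,black}; that leaves yellow.
At row 4, column 2: row 4 has {red,blue,green,yellow}; column 2 has {blue,green,yellow}; that leaves black.
At row 3, column 2: row 3 has {blue,green,yellow,black}; column 2 has {blue,green,yellow,black}; that leaves red.

red yellow black green blue / black blue red yellow green / blue red green black yellow / green black yellow blue red / yellow green blue red black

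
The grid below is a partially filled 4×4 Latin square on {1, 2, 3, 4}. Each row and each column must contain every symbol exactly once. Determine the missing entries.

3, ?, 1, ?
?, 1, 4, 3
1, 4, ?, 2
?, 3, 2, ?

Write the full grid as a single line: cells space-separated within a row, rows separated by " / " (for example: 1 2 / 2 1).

(r1,c2) = 2
(r1,c4) = 4
(r2,c1) = 2
(r3,c3) = 3
(r4,c1) = 4
(r4,c4) = 1

3 2 1 4 / 2 1 4 3 / 1 4 3 2 / 4 3 2 1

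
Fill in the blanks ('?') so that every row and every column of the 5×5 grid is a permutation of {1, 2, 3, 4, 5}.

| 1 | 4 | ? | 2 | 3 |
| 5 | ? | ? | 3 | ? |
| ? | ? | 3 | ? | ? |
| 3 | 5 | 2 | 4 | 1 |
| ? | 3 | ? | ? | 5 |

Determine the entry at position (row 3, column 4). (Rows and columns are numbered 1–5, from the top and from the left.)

5

(r1,c3): row 1 has {1,2,3,4}; column 3 has {2,3}, so it must be 5.
(r5,c4): row 5 has {3,5}; column 4 has {2,3,4}, so it must be 1.
(r3,c4): row 3 has {3}; column 4 has {1,2,3,4}, so it must be 5.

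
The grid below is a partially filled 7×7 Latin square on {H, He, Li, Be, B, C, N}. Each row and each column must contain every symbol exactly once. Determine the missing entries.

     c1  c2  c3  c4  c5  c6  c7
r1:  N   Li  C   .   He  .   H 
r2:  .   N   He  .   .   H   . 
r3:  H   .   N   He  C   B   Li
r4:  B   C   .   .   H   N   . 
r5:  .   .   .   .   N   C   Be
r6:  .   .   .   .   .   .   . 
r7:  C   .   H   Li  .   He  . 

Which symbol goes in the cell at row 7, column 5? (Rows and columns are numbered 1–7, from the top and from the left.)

Be

Cell (r1,c6): row 1 has {H,He,Li,C,N}; column 6 has {H,He,B,C,N} → Be.
Cell (r3,c2): row 3 has {H,He,Li,B,C,N}; column 2 has {Li,C,N} → Be.
Cell (r4,c4): row 4 has {H,B,C,N}; column 4 has {He,Li} → Be.
Cell (r4,c7): row 4 has {H,Be,B,C,N}; column 7 has {H,Li,Be} → He.
Cell (r6,c6): row 6 is empty so far; column 6 has {H,He,Be,B,C,N} → Li.
Cell (r7,c2): row 7 has {H,He,Li,C}; column 2 has {Li,Be,C,N} → B.
Cell (r7,c5): row 7 has {H,He,Li,B,C}; column 5 has {H,He,C,N} → Be.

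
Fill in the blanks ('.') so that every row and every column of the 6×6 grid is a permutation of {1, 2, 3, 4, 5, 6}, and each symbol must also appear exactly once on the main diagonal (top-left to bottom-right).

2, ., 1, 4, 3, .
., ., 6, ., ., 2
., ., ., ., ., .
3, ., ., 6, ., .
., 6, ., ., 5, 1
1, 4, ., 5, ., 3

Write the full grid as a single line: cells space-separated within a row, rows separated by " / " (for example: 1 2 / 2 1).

2 5 1 4 3 6 / 5 1 6 3 4 2 / 6 3 4 1 2 5 / 3 2 5 6 1 4 / 4 6 3 2 5 1 / 1 4 2 5 6 3

(r1,c2) = 5
(r1,c6) = 6
(r2,c2) = 1
(r2,c4) = 3
(r2,c5) = 4
(r3,c3) = 4
(r3,c6) = 5
(r4,c2) = 2
(r4,c3) = 5
(r4,c5) = 1
(r4,c6) = 4
(r5,c1) = 4
(r5,c4) = 2
(r6,c3) = 2
(r6,c5) = 6
(r2,c1) = 5
(r3,c1) = 6
(r3,c2) = 3
(r3,c4) = 1
(r3,c5) = 2
(r5,c3) = 3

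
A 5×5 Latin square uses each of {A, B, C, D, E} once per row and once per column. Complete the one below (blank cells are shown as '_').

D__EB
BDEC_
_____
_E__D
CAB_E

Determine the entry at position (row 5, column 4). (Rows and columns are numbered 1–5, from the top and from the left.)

D

(r1,c2) = C
(r1,c3) = A
(r2,c5) = A
(r3,c2) = B
(r3,c5) = C
(r4,c1) = A
(r4,c3) = C
(r4,c4) = B
(r5,c4) = D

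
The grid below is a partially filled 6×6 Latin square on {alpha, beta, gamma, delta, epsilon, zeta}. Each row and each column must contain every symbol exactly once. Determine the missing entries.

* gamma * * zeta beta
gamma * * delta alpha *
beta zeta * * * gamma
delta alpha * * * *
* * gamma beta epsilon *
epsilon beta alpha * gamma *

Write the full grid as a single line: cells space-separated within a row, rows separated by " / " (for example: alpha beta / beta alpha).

(r1,c1): row 1 has {beta,gamma,zeta}; column 1 has {beta,gamma,delta,epsilon}, so it must be alpha.
(r1,c4): row 1 has {alpha,beta,gamma,zeta}; column 4 has {beta,delta}, so it must be epsilon.
(r2,c2): row 2 has {alpha,gamma,delta}; column 2 has {alpha,beta,gamma,zeta}, so it must be epsilon.
(r2,c6): row 2 has {alpha,gamma,delta,epsilon}; column 6 has {beta,gamma}, so it must be zeta.
(r3,c4): row 3 has {beta,gamma,zeta}; column 4 has {beta,delta,epsilon}, so it must be alpha.
(r3,c5): row 3 has {alpha,beta,gamma,zeta}; column 5 has {alpha,gamma,epsilon,zeta}, so it must be delta.
(r4,c5): row 4 has {alpha,delta}; column 5 has {alpha,gamma,delta,epsilon,zeta}, so it must be beta.
(r4,c6): row 4 has {alpha,beta,delta}; column 6 has {beta,gamma,zeta}, so it must be epsilon.
(r5,c1): row 5 has {beta,gamma,epsilon}; column 1 has {alpha,beta,gamma,delta,epsilon}, so it must be zeta.
(r5,c2): row 5 has {beta,gamma,epsilon,zeta}; column 2 has {alpha,beta,gamma,epsilon,zeta}, so it must be delta.
(r5,c6): row 5 has {beta,gamma,delta,epsilon,zeta}; column 6 has {beta,gamma,epsilon,zeta}, so it must be alpha.
(r6,c4): row 6 has {alpha,beta,gamma,epsilon}; column 4 has {alpha,beta,delta,epsilon}, so it must be zeta.
(r6,c6): row 6 has {alpha,beta,gamma,epsilon,zeta}; column 6 has {alpha,beta,gamma,epsilon,zeta}, so it must be delta.
(r1,c3): row 1 has {alpha,beta,gamma,epsilon,zeta}; column 3 has {alpha,gamma}, so it must be delta.
(r2,c3): row 2 has {alpha,gamma,delta,epsilon,zeta}; column 3 has {alpha,gamma,delta}, so it must be beta.
(r3,c3): row 3 has {alpha,beta,gamma,delta,zeta}; column 3 has {alpha,beta,gamma,delta}, so it must be epsilon.
(r4,c3): row 4 has {alpha,beta,delta,epsilon}; column 3 has {alpha,beta,gamma,delta,epsilon}, so it must be zeta.
(r4,c4): row 4 has {alpha,beta,delta,epsilon,zeta}; column 4 has {alpha,beta,delta,epsilon,zeta}, so it must be gamma.

alpha gamma delta epsilon zeta beta / gamma epsilon beta delta alpha zeta / beta zeta epsilon alpha delta gamma / delta alpha zeta gamma beta epsilon / zeta delta gamma beta epsilon alpha / epsilon beta alpha zeta gamma delta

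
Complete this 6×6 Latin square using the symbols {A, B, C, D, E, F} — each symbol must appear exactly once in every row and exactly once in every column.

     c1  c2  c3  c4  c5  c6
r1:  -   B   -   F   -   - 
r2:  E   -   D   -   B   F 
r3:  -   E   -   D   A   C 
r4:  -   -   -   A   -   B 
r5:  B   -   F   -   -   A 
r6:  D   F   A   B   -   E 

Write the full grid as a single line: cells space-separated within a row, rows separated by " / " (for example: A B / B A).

A B C F E D / E A D C B F / F E B D A C / C D E A F B / B C F E D A / D F A B C E

At row 1, column 6: row 1 has {B,F}; column 6 has {A,B,C,E,F}; that leaves D.
At row 2, column 4: row 2 has {B,D,E,F}; column 4 has {A,B,D,F}; that leaves C.
At row 3, column 1: row 3 has {A,C,D,E}; column 1 has {B,D,E}; that leaves F.
At row 3, column 3: row 3 has {A,C,D,E,F}; column 3 has {A,D,F}; that leaves B.
At row 4, column 1: row 4 has {A,B}; column 1 has {B,D,E,F}; that leaves C.
At row 4, column 2: row 4 has {A,B,C}; column 2 has {B,E,F}; that leaves D.
At row 4, column 3: row 4 has {A,B,C,D}; column 3 has {A,B,D,F}; that leaves E.
At row 4, column 5: row 4 has {A,B,C,D,E}; column 5 has {A,B}; that leaves F.
At row 5, column 2: row 5 has {A,B,F}; column 2 has {B,D,E,F}; that leaves C.
At row 5, column 4: row 5 has {A,B,C,F}; column 4 has {A,B,C,D,F}; that leaves E.
At row 5, column 5: row 5 has {A,B,C,E,F}; column 5 has {A,B,F}; that leaves D.
At row 6, column 5: row 6 has {A,B,D,E,F}; column 5 has {A,B,D,F}; that leaves C.
At row 1, column 1: row 1 has {B,D,F}; column 1 has {B,C,D,E,F}; that leaves A.
At row 1, column 3: row 1 has {A,B,D,F}; column 3 has {A,B,D,E,F}; that leaves C.
At row 1, column 5: row 1 has {A,B,C,D,F}; column 5 has {A,B,C,D,F}; that leaves E.
At row 2, column 2: row 2 has {B,C,D,E,F}; column 2 has {B,C,D,E,F}; that leaves A.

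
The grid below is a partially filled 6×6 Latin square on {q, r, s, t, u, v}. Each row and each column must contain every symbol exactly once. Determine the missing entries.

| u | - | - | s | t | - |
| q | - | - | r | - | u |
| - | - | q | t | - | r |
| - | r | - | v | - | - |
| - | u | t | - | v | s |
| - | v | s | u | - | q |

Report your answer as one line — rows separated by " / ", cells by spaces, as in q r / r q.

Cell (r1,c2): row 1 has {s,t,u}; column 2 has {r,u,v} → q.
Cell (r1,c6): row 1 has {q,s,t,u}; column 6 has {q,r,s,u} → v.
Cell (r2,c3): row 2 has {q,r,u}; column 3 has {q,s,t} → v.
Cell (r2,c5): row 2 has {q,r,u,v}; column 5 has {t,v} → s.
Cell (r3,c2): row 3 has {q,r,t}; column 2 has {q,r,u,v} → s.
Cell (r3,c5): row 3 has {q,r,s,t}; column 5 has {s,t,v} → u.
Cell (r4,c3): row 4 has {r,v}; column 3 has {q,s,t,v} → u.
Cell (r4,c5): row 4 has {r,u,v}; column 5 has {s,t,u,v} → q.
Cell (r4,c6): row 4 has {q,r,u,v}; column 6 has {q,r,s,u,v} → t.
Cell (r5,c1): row 5 has {s,t,u,v}; column 1 has {q,u} → r.
Cell (r5,c4): row 5 has {r,s,t,u,v}; column 4 has {r,s,t,u,v} → q.
Cell (r6,c1): row 6 has {q,s,u,v}; column 1 has {q,r,u} → t.
Cell (r6,c5): row 6 has {q,s,t,u,v}; column 5 has {q,s,t,u,v} → r.
Cell (r1,c3): row 1 has {q,s,t,u,v}; column 3 has {q,s,t,u,v} → r.
Cell (r2,c2): row 2 has {q,r,s,u,v}; column 2 has {q,r,s,u,v} → t.
Cell (r3,c1): row 3 has {q,r,s,t,u}; column 1 has {q,r,t,u} → v.
Cell (r4,c1): row 4 has {q,r,t,u,v}; column 1 has {q,r,t,u,v} → s.

u q r s t v / q t v r s u / v s q t u r / s r u v q t / r u t q v s / t v s u r q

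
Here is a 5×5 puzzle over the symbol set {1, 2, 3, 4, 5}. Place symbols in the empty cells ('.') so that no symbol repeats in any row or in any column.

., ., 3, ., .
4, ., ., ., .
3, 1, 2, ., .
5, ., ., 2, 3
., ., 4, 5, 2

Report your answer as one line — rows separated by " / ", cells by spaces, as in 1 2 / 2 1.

2 5 3 1 4 / 4 2 5 3 1 / 3 1 2 4 5 / 5 4 1 2 3 / 1 3 4 5 2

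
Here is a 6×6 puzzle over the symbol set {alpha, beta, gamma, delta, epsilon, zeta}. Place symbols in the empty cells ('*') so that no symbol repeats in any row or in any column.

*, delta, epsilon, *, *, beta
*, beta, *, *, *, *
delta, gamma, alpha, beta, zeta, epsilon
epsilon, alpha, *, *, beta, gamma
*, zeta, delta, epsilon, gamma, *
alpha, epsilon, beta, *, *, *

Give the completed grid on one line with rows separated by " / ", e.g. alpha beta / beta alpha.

gamma delta epsilon zeta alpha beta / zeta beta gamma alpha epsilon delta / delta gamma alpha beta zeta epsilon / epsilon alpha zeta delta beta gamma / beta zeta delta epsilon gamma alpha / alpha epsilon beta gamma delta zeta

(r1,c5) = alpha
(r4,c3) = zeta
(r4,c4) = delta
(r5,c1) = beta
(r5,c6) = alpha
(r6,c5) = delta
(r6,c6) = zeta
(r2,c3) = gamma
(r2,c5) = epsilon
(r2,c6) = delta
(r6,c4) = gamma
(r1,c4) = zeta
(r2,c1) = zeta
(r2,c4) = alpha
(r1,c1) = gamma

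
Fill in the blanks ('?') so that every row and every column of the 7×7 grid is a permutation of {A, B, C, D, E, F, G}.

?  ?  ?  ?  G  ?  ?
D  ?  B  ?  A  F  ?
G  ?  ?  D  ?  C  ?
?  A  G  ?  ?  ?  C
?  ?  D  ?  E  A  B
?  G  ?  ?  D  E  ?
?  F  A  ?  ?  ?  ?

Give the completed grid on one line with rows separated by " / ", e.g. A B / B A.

(r5,c2) = C
(r2,c2) = E
(r2,c7) = G
(r3,c2) = B
(r3,c5) = F
(r4,c5) = B
(r4,c6) = D
(r5,c1) = F
(r5,c4) = G
(r7,c5) = C
(r1,c2) = D
(r1,c6) = B
(r2,c4) = C
(r3,c3) = E
(r3,c7) = A
(r4,c1) = E
(r4,c4) = F
(r6,c7) = F
(r7,c1) = B
(r7,c4) = E
(r7,c6) = G
(r7,c7) = D
(r1,c4) = A
(r1,c7) = E
(r6,c3) = C
(r6,c4) = B
(r1,c1) = C
(r1,c3) = F
(r6,c1) = A

C D F A G B E / D E B C A F G / G B E D F C A / E A G F B D C / F C D G E A B / A G C B D E F / B F A E C G D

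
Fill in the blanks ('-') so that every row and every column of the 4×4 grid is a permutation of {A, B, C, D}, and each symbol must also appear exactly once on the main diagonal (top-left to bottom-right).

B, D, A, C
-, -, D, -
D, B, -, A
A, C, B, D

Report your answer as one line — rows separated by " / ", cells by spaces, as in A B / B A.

B D A C / C A D B / D B C A / A C B D

row 2 has {D}; column 1 has {A,B,D} — only C is left for (r2,c1).
row 2 has {C,D}; column 2 has {B,C,D}; the diagonal has {B,D} — only A is left for (r2,c2).
row 2 has {A,C,D}; column 4 has {A,C,D} — only B is left for (r2,c4).
row 3 has {A,B,D}; column 3 has {A,B,D}; the diagonal has {A,B,D} — only C is left for (r3,c3).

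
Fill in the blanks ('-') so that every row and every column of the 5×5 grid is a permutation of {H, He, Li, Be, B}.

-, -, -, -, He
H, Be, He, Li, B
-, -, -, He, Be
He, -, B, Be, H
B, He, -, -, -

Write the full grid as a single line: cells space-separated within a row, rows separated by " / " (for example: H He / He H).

Be H Li B He / H Be He Li B / Li B H He Be / He Li B Be H / B He Be H Li

At row 3, column 1: row 3 has {He,Be}; column 1 has {H,He,B}; that leaves Li.
At row 3, column 3: row 3 has {He,Li,Be}; column 3 has {He,B}; that leaves H.
At row 4, column 2: row 4 has {H,He,Be,B}; column 2 has {He,Be}; that leaves Li.
At row 5, column 4: row 5 has {He,B}; column 4 has {He,Li,Be}; that leaves H.
At row 5, column 5: row 5 has {H,He,B}; column 5 has {H,He,Be,B}; that leaves Li.
At row 1, column 1: row 1 has {He}; column 1 has {H,He,Li,B}; that leaves Be.
At row 1, column 3: row 1 has {He,Be}; column 3 has {H,He,B}; that leaves Li.
At row 1, column 4: row 1 has {He,Li,Be}; column 4 has {H,He,Li,Be}; that leaves B.
At row 3, column 2: row 3 has {H,He,Li,Be}; column 2 has {He,Li,Be}; that leaves B.
At row 5, column 3: row 5 has {H,He,Li,B}; column 3 has {H,He,Li,B}; that leaves Be.
At row 1, column 2: row 1 has {He,Li,Be,B}; column 2 has {He,Li,Be,B}; that leaves H.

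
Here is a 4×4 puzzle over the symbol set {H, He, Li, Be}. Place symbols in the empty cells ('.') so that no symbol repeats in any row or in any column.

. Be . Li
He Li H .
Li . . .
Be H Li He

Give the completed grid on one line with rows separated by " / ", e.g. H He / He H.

H Be He Li / He Li H Be / Li He Be H / Be H Li He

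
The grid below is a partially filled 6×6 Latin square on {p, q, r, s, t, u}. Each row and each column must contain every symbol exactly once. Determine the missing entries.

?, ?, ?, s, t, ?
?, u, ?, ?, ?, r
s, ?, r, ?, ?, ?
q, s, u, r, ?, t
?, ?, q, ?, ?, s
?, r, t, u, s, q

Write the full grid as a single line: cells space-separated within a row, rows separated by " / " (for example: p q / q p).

(r1,c3) = p
(r1,c6) = u
(r2,c3) = s
(r3,c6) = p
(r4,c5) = p
(r6,c1) = p
(r1,c1) = r
(r1,c2) = q
(r2,c1) = t
(r2,c5) = q
(r3,c2) = t
(r3,c4) = q
(r3,c5) = u
(r5,c1) = u
(r5,c2) = p
(r5,c4) = t
(r5,c5) = r
(r2,c4) = p

r q p s t u / t u s p q r / s t r q u p / q s u r p t / u p q t r s / p r t u s q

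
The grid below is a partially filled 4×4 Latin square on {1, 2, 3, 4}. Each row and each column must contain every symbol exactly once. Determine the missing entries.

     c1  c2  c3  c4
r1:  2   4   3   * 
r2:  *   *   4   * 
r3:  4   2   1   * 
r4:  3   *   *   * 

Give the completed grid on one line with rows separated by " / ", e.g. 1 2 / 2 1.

(r1,c4) = 1
(r2,c1) = 1
(r2,c2) = 3
(r2,c4) = 2
(r3,c4) = 3
(r4,c2) = 1
(r4,c3) = 2
(r4,c4) = 4

2 4 3 1 / 1 3 4 2 / 4 2 1 3 / 3 1 2 4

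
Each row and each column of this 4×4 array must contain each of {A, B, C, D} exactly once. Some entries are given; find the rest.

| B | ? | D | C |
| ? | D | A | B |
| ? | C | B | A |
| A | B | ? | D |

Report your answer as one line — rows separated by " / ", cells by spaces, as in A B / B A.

B A D C / C D A B / D C B A / A B C D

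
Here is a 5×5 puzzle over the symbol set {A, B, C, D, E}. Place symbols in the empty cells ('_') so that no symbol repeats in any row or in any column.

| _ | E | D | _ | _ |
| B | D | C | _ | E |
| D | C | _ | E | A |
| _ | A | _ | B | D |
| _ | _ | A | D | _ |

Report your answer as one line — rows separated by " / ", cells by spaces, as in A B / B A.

(r2,c4): row 2 has {B,C,D,E}; column 4 has {B,D,E}, so it must be A.
(r3,c3): row 3 has {A,C,D,E}; column 3 has {A,C,D}, so it must be B.
(r4,c3): row 4 has {A,B,D}; column 3 has {A,B,C,D}, so it must be E.
(r5,c2): row 5 has {A,D}; column 2 has {A,C,D,E}, so it must be B.
(r5,c5): row 5 has {A,B,D}; column 5 has {A,D,E}, so it must be C.
(r1,c4): row 1 has {D,E}; column 4 has {A,B,D,E}, so it must be C.
(r1,c5): row 1 has {C,D,E}; column 5 has {A,C,D,E}, so it must be B.
(r4,c1): row 4 has {A,B,D,E}; column 1 has {B,D}, so it must be C.
(r5,c1): row 5 has {A,B,C,D}; column 1 has {B,C,D}, so it must be E.
(r1,c1): row 1 has {B,C,D,E}; column 1 has {B,C,D,E}, so it must be A.

A E D C B / B D C A E / D C B E A / C A E B D / E B A D C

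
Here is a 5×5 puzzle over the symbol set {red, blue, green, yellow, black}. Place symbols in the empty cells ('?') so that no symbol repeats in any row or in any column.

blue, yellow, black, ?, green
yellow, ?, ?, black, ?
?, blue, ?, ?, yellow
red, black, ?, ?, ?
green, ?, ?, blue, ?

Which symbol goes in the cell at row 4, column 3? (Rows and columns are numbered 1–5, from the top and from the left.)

(r1,c4): row 1 has {blue,green,yellow,black}; column 4 has {blue,black}, so it must be red.
(r3,c1): row 3 has {blue,yellow}; column 1 has {red,blue,green,yellow}, so it must be black.
(r3,c4): row 3 has {blue,yellow,black}; column 4 has {red,blue,black}, so it must be green.
(r4,c4): row 4 has {red,black}; column 4 has {red,blue,green,black}, so it must be yellow.
(r4,c5): row 4 has {red,yellow,black}; column 5 has {green,yellow}, so it must be blue.
(r5,c2): row 5 has {blue,green}; column 2 has {blue,yellow,black}, so it must be red.
(r5,c3): row 5 has {red,blue,green}; column 3 has {black}, so it must be yellow.
(r5,c5): row 5 has {red,blue,green,yellow}; column 5 has {blue,green,yellow}, so it must be black.
(r2,c2): row 2 has {yellow,black}; column 2 has {red,blue,yellow,black}, so it must be green.
(r2,c5): row 2 has {green,yellow,black}; column 5 has {blue,green,yellow,black}, so it must be red.
(r3,c3): row 3 has {blue,green,yellow,black}; column 3 has {yellow,black}, so it must be red.
(r4,c3): row 4 has {red,blue,yellow,black}; column 3 has {red,yellow,black}, so it must be green.

green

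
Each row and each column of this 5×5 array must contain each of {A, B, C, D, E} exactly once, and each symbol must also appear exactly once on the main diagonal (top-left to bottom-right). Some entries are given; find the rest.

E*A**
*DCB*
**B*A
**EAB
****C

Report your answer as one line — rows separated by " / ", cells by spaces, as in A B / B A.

E B A C D / A D C B E / C E B D A / D C E A B / B A D E C

(r1,c5): row 1 has {A,E}; column 5 has {A,B,C}, so it must be D.
(r2,c1): row 2 has {B,C,D}; column 1 has {E}, so it must be A.
(r2,c5): row 2 has {A,B,C,D}; column 5 has {A,B,C,D}, so it must be E.
(r4,c2): row 4 has {A,B,E}; column 2 has {D}, so it must be C.
(r5,c3): row 5 has {C}; column 3 has {A,B,C,E}, so it must be D.
(r5,c4): row 5 has {C,D}; column 4 has {A,B}, so it must be E.
(r1,c2): row 1 has {A,D,E}; column 2 has {C,D}, so it must be B.
(r1,c4): row 1 has {A,B,D,E}; column 4 has {A,B,E}, so it must be C.
(r3,c2): row 3 has {A,B}; column 2 has {B,C,D}, so it must be E.
(r3,c4): row 3 has {A,B,E}; column 4 has {A,B,C,E}, so it must be D.
(r4,c1): row 4 has {A,B,C,E}; column 1 has {A,E}, so it must be D.
(r5,c1): row 5 has {C,D,E}; column 1 has {A,D,E}, so it must be B.
(r5,c2): row 5 has {B,C,D,E}; column 2 has {B,C,D,E}, so it must be A.
(r3,c1): row 3 has {A,B,D,E}; column 1 has {A,B,D,E}, so it must be C.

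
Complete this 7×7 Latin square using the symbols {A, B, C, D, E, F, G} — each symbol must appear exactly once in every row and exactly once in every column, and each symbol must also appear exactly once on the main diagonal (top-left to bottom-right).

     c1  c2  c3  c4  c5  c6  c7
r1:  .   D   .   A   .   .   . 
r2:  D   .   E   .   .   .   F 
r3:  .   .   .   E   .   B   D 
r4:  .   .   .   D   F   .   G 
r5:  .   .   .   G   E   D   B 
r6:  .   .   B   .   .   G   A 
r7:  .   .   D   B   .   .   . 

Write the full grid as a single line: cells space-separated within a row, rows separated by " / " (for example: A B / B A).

F D G A B C E / D B E C G A F / G F A E C B D / B A C D F E G / A C F G E D B / C E B F D G A / E G D B A F C

(r2,c4) = C
(r2,c6) = A
(r6,c4) = F
(r7,c7) = C
(r1,c7) = E
(r2,c2) = B
(r2,c5) = G
(r7,c5) = A
(r1,c1) = F
(r1,c6) = C
(r3,c3) = A
(r3,c5) = C
(r4,c3) = C
(r4,c6) = E
(r5,c3) = F
(r6,c5) = D
(r7,c6) = F
(r1,c3) = G
(r1,c5) = B
(r3,c1) = G
(r3,c2) = F
(r4,c2) = A
(r5,c2) = C
(r6,c2) = E
(r7,c1) = E
(r7,c2) = G
(r4,c1) = B
(r5,c1) = A
(r6,c1) = C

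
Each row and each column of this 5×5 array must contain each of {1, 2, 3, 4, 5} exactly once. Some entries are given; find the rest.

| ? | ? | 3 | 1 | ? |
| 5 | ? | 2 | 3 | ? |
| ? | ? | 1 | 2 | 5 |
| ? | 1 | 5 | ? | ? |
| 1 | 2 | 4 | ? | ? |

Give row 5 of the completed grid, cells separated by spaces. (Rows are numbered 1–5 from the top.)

1 2 4 5 3

(r2,c2) = 4
(r2,c5) = 1
(r3,c2) = 3
(r4,c4) = 4
(r5,c4) = 5
(r5,c5) = 3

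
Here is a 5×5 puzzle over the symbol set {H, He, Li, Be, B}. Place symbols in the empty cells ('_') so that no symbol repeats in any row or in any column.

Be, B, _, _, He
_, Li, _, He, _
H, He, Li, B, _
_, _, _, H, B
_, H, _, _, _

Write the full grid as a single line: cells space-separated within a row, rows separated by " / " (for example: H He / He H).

Be B H Li He / B Li Be He H / H He Li B Be / Li Be He H B / He H B Be Li

(r1,c3) = H
(r1,c4) = Li
(r2,c1) = B
(r2,c3) = Be
(r2,c5) = H
(r3,c5) = Be
(r4,c2) = Be
(r4,c3) = He
(r5,c3) = B
(r5,c4) = Be
(r5,c5) = Li
(r4,c1) = Li
(r5,c1) = He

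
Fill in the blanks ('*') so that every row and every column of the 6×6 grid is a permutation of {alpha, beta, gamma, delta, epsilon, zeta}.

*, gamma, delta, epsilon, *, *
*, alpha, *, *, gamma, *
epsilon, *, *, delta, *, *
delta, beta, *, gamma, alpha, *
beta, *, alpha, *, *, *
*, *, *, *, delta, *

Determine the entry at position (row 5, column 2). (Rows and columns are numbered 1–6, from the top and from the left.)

(r2,c1): row 2 has {alpha,gamma}; column 1 has {beta,delta,epsilon}, so it must be zeta.
(r2,c4): row 2 has {alpha,gamma,zeta}; column 4 has {gamma,delta,epsilon}, so it must be beta.
(r3,c2): row 3 has {delta,epsilon}; column 2 has {alpha,beta,gamma}, so it must be zeta.
(r3,c5): row 3 has {delta,epsilon,zeta}; column 5 has {alpha,gamma,delta}, so it must be beta.
(r5,c4): row 5 has {alpha,beta}; column 4 has {beta,gamma,delta,epsilon}, so it must be zeta.
(r5,c5): row 5 has {alpha,beta,zeta}; column 5 has {alpha,beta,gamma,delta}, so it must be epsilon.
(r6,c2): row 6 has {delta}; column 2 has {alpha,beta,gamma,zeta}, so it must be epsilon.
(r6,c4): row 6 has {delta,epsilon}; column 4 has {beta,gamma,delta,epsilon,zeta}, so it must be alpha.
(r1,c1): row 1 has {gamma,delta,epsilon}; column 1 has {beta,delta,epsilon,zeta}, so it must be alpha.
(r1,c5): row 1 has {alpha,gamma,delta,epsilon}; column 5 has {alpha,beta,gamma,delta,epsilon}, so it must be zeta.
(r1,c6): row 1 has {alpha,gamma,delta,epsilon,zeta}; column 6 is empty so far, so it must be beta.
(r2,c3): row 2 has {alpha,beta,gamma,zeta}; column 3 has {alpha,delta}, so it must be epsilon.
(r2,c6): row 2 has {alpha,beta,gamma,epsilon,zeta}; column 6 has {beta}, so it must be delta.
(r3,c3): row 3 has {beta,delta,epsilon,zeta}; column 3 has {alpha,delta,epsilon}, so it must be gamma.
(r3,c6): row 3 has {beta,gamma,delta,epsilon,zeta}; column 6 has {beta,delta}, so it must be alpha.
(r4,c3): row 4 has {alpha,beta,gamma,delta}; column 3 has {alpha,gamma,delta,epsilon}, so it must be zeta.
(r4,c6): row 4 has {alpha,beta,gamma,delta,zeta}; column 6 has {alpha,beta,delta}, so it must be epsilon.
(r5,c2): row 5 has {alpha,beta,epsilon,zeta}; column 2 has {alpha,beta,gamma,epsilon,zeta}, so it must be delta.

delta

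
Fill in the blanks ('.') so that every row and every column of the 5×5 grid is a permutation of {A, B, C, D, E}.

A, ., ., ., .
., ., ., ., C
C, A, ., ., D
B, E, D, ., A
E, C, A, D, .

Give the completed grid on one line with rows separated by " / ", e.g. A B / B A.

At row 2, column 1: row 2 has {C}; column 1 has {A,B,C,E}; that leaves D.
At row 2, column 2: row 2 has {C,D}; column 2 has {A,C,E}; that leaves B.
At row 2, column 3: row 2 has {B,C,D}; column 3 has {A,D}; that leaves E.
At row 2, column 4: row 2 has {B,C,D,E}; column 4 has {D}; that leaves A.
At row 3, column 3: row 3 has {A,C,D}; column 3 has {A,D,E}; that leaves B.
At row 3, column 4: row 3 has {A,B,C,D}; column 4 has {A,D}; that leaves E.
At row 4, column 4: row 4 has {A,B,D,E}; column 4 has {A,D,E}; that leaves C.
At row 5, column 5: row 5 has {A,C,D,E}; column 5 has {A,C,D}; that leaves B.
At row 1, column 2: row 1 has {A}; column 2 has {A,B,C,E}; that leaves D.
At row 1, column 3: row 1 has {A,D}; column 3 has {A,B,D,E}; that leaves C.
At row 1, column 4: row 1 has {A,C,D}; column 4 has {A,C,D,E}; that leaves B.
At row 1, column 5: row 1 has {A,B,C,D}; column 5 has {A,B,C,D}; that leaves E.

A D C B E / D B E A C / C A B E D / B E D C A / E C A D B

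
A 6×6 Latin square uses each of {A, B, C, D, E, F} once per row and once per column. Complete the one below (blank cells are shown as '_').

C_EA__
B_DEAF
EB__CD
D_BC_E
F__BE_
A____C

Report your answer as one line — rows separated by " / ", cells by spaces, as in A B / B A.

C F E A D B / B C D E A F / E B A F C D / D A B C F E / F D C B E A / A E F D B C

At row 1, column 6: row 1 has {A,C,E}; column 6 has {C,D,E,F}; that leaves B.
At row 2, column 2: row 2 has {A,B,D,E,F}; column 2 has {B}; that leaves C.
At row 3, column 4: row 3 has {B,C,D,E}; column 4 has {A,B,C,E}; that leaves F.
At row 4, column 5: row 4 has {B,C,D,E}; column 5 has {A,C,E}; that leaves F.
At row 5, column 6: row 5 has {B,E,F}; column 6 has {B,C,D,E,F}; that leaves A.
At row 6, column 3: row 6 has {A,C}; column 3 has {B,D,E}; that leaves F.
At row 6, column 4: row 6 has {A,C,F}; column 4 has {A,B,C,E,F}; that leaves D.
At row 6, column 5: row 6 has {A,C,D,F}; column 5 has {A,C,E,F}; that leaves B.
At row 1, column 5: row 1 has {A,B,C,E}; column 5 has {A,B,C,E,F}; that leaves D.
At row 3, column 3: row 3 has {B,C,D,E,F}; column 3 has {B,D,E,F}; that leaves A.
At row 4, column 2: row 4 has {B,C,D,E,F}; column 2 has {B,C}; that leaves A.
At row 5, column 2: row 5 has {A,B,E,F}; column 2 has {A,B,C}; that leaves D.
At row 5, column 3: row 5 has {A,B,D,E,F}; column 3 has {A,B,D,E,F}; that leaves C.
At row 6, column 2: row 6 has {A,B,C,D,F}; column 2 has {A,B,C,D}; that leaves E.
At row 1, column 2: row 1 has {A,B,C,D,E}; column 2 has {A,B,C,D,E}; that leaves F.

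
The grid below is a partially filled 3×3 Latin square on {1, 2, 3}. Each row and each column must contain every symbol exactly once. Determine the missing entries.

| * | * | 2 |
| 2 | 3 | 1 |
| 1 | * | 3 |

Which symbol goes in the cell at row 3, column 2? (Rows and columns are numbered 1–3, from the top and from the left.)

2

row 1 has {2}; column 1 has {1,2} — only 3 is left for (r1,c1).
row 1 has {2,3}; column 2 has {3} — only 1 is left for (r1,c2).
row 3 has {1,3}; column 2 has {1,3} — only 2 is left for (r3,c2).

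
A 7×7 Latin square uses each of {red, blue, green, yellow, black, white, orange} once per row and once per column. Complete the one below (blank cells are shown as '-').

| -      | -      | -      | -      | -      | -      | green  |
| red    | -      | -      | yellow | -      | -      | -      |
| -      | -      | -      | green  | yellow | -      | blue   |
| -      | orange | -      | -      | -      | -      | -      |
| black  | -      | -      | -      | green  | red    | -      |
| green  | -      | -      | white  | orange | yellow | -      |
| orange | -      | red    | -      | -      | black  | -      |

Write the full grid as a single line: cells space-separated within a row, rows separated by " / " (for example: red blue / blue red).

At row 3, column 1: row 3 has {blue,green,yellow}; column 1 has {red,green,black,orange}; that leaves white.
At row 3, column 6: row 3 has {blue,green,yellow,white}; column 6 has {red,yellow,black}; that leaves orange.
At row 7, column 4: row 7 has {red,black,orange}; column 4 has {green,yellow,white}; that leaves blue.
At row 7, column 5: row 7 has {red,blue,black,orange}; column 5 has {green,yellow,orange}; that leaves white.
At row 7, column 7: row 7 has {red,blue,black,white,orange}; column 7 has {blue,green}; that leaves yellow.
At row 3, column 3: row 3 has {blue,green,yellow,white,orange}; column 3 has {red}; that leaves black.
At row 5, column 4: row 5 has {red,green,black}; column 4 has {blue,green,yellow,white}; that leaves orange.
At row 5, column 7: row 5 has {red,green,black,orange}; column 7 has {blue,green,yellow}; that leaves white.
At row 6, column 3: row 6 has {green,yellow,white,orange}; column 3 has {red,black}; that leaves blue.
At row 7, column 2: row 7 has {red,blue,yellow,black,white,orange}; column 2 has {orange}; that leaves green.
At row 3, column 2: row 3 has {blue,green,yellow,black,white,orange}; column 2 has {green,orange}; that leaves red.
At row 5, column 3: row 5 has {red,green,black,white,orange}; column 3 has {red,blue,black}; that leaves yellow.
At row 6, column 2: row 6 has {blue,green,yellow,white,orange}; column 2 has {red,green,orange}; that leaves black.
At row 6, column 7: row 6 has {blue,green,yellow,black,white,orange}; column 7 has {blue,green,yellow,white}; that leaves red.
At row 4, column 7: row 4 has {orange}; column 7 has {red,blue,green,yellow,white}; that leaves black.
At row 5, column 2: row 5 has {red,green,yellow,black,white,orange}; column 2 has {red,green,black,orange}; that leaves blue.
At row 2, column 2: row 2 has {red,yellow}; column 2 has {red,blue,green,black,orange}; that leaves white.
At row 2, column 7: row 2 has {red,yellow,white}; column 7 has {red,blue,green,yellow,black,white}; that leaves orange.
At row 4, column 4: row 4 has {black,orange}; column 4 has {blue,green,yellow,white,orange}; that leaves red.
At row 4, column 5: row 4 has {red,black,orange}; column 5 has {green,yellow,white,orange}; that leaves blue.
At row 1, column 2: row 1 has {green}; column 2 has {red,blue,green,black,white,orange}; that leaves yellow.
At row 1, column 4: row 1 has {green,yellow}; column 4 has {red,blue,green,yellow,white,orange}; that leaves black.
At row 1, column 5: row 1 has {green,yellow,black}; column 5 has {blue,green,yellow,white,orange}; that leaves red.
At row 2, column 3: row 2 has {red,yellow,white,orange}; column 3 has {red,blue,yellow,black}; that leaves green.
At row 2, column 5: row 2 has {red,green,yellow,white,orange}; column 5 has {red,blue,green,yellow,white,orange}; that leaves black.
At row 2, column 6: row 2 has {red,green,yellow,black,white,orange}; column 6 has {red,yellow,black,orange}; that leaves blue.
At row 4, column 1: row 4 has {red,blue,black,orange}; column 1 has {red,green,black,white,orange}; that leaves yellow.
At row 4, column 3: row 4 has {red,blue,yellow,black,orange}; column 3 has {red,blue,green,yellow,black}; that leaves white.
At row 4, column 6: row 4 has {red,blue,yellow,black,white,orange}; column 6 has {red,blue,yellow,black,orange}; that leaves green.
At row 1, column 1: row 1 has {red,green,yellow,black}; column 1 has {red,green,yellow,black,white,orange}; that leaves blue.
At row 1, column 3: row 1 has {red,blue,green,yellow,black}; column 3 has {red,blue,green,yellow,black,white}; that leaves orange.
At row 1, column 6: row 1 has {red,blue,green,yellow,black,orange}; column 6 has {red,blue,green,yellow,black,orange}; that leaves white.

blue yellow orange black red white green / red white green yellow black blue orange / white red black green yellow orange blue / yellow orange white red blue green black / black blue yellow orange green red white / green black blue white orange yellow red / orange green red blue white black yellow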